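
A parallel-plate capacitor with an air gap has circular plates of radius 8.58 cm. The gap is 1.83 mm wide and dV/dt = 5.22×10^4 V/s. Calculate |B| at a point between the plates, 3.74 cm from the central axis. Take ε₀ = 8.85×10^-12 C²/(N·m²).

With E = V/d, dE/dt = 2.852×10^7 V/(m·s) and πR² = 0.02313 m², giving I_d = ε₀ πR² dE/dt = 5.838×10^-6 A.
For r < R the Ampère–Maxwell law gives B(2πr) = μ₀ I_d (r²/R²), so B = μ₀ I_d r/(2πR²) = (4π×10^-7)(5.838×10^-6)(0.0374)/(2π·0.0858²) = 5.93×10^-12 T.

5.93×10^-12 T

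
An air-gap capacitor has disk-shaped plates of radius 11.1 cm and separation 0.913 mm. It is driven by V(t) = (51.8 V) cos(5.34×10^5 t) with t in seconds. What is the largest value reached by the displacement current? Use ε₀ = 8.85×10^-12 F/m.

The displacement current equals the conduction current C dV/dt, which peaks at C V₀ ω.
With C = ε₀A/d = (8.85×10^-12)(0.03871)/(9.13×10^-4) = 3.752×10^-10 F and ω = 5.34×10^5 rad/s, I_d,max = (3.752×10^-10)(51.8)(5.34×10^5) = 0.0104 A.

0.0104 A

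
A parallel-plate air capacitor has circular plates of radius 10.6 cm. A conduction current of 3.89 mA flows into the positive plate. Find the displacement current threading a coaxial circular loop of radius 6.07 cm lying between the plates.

1.28×10^-3 A

Between the plates the displacement current equals the wire current: I_d = 3.89 mA = 3.89×10^-3 A.
Through an area πr² the displacement current is I_d·(πr²/πR²) = I_d (r/R)² = 1.28×10^-3 A.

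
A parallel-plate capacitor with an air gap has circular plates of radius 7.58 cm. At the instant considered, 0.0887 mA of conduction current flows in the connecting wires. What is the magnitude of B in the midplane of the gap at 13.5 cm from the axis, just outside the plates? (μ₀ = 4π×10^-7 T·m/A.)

By continuity the displacement current in the gap matches the conduction current: I_d = 8.87×10^-5 A.
Outside the plates the loop encloses all of I_d, so B·2πr = μ₀ I_d and B = 1.31×10^-10 T.

1.31×10^-10 T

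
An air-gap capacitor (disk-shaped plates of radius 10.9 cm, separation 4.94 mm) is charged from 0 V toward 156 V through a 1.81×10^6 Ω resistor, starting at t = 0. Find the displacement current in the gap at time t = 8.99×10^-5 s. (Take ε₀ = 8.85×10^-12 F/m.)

4.10×10^-5 A

C = ε₀A/d = (8.85×10^-12)(0.03733)/(4.94×10^-3) = 6.688×10^-11 F, so τ = RC = 1.211×10^-4 s.
The conduction current is I(t) = (V₀/R) e^(−t/τ), and the displacement current between the plates equals it.
t/τ = 0.7424; I_d = (156/1.81×10^6) · e^(−0.7424) = (8.619×10^-5)(0.4760) = 4.10×10^-5 A.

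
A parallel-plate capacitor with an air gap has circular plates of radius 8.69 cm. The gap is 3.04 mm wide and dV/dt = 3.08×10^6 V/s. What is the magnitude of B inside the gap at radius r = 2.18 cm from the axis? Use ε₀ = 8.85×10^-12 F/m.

1.23×10^-10 T

I_d = C dV/dt with C = ε₀πR²/d = 6.905×10^-11 F, so I_d = (6.905×10^-11)(3.08×10^6) = 2.127×10^-4 A.
An Ampèrian loop of radius r encloses a fraction (r/R)² of I_d. Then B·2πr = μ₀ I_d (r/R)², giving B = μ₀ I_d r/(2πR²) = 1.23×10^-10 T.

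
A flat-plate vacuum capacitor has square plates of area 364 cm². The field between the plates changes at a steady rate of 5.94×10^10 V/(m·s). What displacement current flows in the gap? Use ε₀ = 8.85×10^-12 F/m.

0.0191 A

I_d = ε₀ A (dE/dt) = (8.85×10^-12)(0.0364 m²)(5.94×10^10) = 0.0191 A.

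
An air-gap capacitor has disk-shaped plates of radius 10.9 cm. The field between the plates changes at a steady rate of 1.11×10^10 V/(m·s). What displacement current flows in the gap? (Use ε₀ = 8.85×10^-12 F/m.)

3.67×10^-3 A

With a uniform field, Φ_E = EA, so I_d = ε₀ A dE/dt = 3.67×10^-3 A.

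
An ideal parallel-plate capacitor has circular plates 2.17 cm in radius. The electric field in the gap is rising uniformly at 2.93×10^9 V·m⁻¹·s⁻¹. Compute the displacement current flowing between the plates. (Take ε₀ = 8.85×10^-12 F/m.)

3.84×10^-5 A

The displacement current is ε₀ times dΦ_E/dt = ε₀ A dE/dt = (8.85×10^-12)(1.479×10^-3)(2.93×10^9) = 3.84×10^-5 A.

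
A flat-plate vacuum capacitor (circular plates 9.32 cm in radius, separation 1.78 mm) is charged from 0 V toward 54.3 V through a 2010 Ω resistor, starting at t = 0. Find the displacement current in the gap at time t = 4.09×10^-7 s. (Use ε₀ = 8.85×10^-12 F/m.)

6.03×10^-3 A

With C = ε₀A/d = (8.85×10^-12)(0.02729)/(1.78×10^-3) = 1.357×10^-10 F, the time constant is τ = RC = 2.728×10^-7 s, so t/τ = 1.499 and e^(−t/τ) = 0.2234.
I_d = I_cond = (V₀/R) e^(−t/τ) = (0.02701)(0.2234) = 6.03×10^-3 A.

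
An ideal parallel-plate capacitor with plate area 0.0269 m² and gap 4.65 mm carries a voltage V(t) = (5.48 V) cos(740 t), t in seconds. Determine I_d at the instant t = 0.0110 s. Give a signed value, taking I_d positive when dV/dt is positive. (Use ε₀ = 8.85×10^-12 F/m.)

-1.99×10^-7 A

C = ε₀A/d = (8.85×10^-12)(0.0269)/(4.65×10^-3) = 5.120×10^-11 F. dV/dt = V₀ω·−sin(ωt); at ωt = 8.14 rad this factor is -0.9594.
I_d = C dV/dt = (5.120×10^-11)(5.48)(740)(-0.9594) = -1.99×10^-7 A.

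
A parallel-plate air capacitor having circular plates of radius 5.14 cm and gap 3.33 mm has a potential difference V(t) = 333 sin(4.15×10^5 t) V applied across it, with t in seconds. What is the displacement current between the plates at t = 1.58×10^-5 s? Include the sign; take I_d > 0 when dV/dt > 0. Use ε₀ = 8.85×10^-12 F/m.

dE/dt = (V₀ω/d)·cos(ωt) with ωt = 6.557 rad: (333)(4.15×10^5)(0.9627)/(3.33×10^-3) = 3.995×10^10 V/(m·s).
I_d = ε₀ A dE/dt = (8.85×10^-12)(8.300×10^-3)(3.995×10^10) = 2.93×10^-3 A.

2.93×10^-3 A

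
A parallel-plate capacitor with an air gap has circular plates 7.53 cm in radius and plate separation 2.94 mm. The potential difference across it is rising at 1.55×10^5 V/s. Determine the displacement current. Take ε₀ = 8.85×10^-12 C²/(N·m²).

E = V/d so dE/dt = (dV/dt)/d = 5.272×10^7 V/(m·s), and I_d = ε₀ A dE/dt = (8.85×10^-12)(0.01781)(5.272×10^7) = 8.31×10^-6 A.

8.31×10^-6 A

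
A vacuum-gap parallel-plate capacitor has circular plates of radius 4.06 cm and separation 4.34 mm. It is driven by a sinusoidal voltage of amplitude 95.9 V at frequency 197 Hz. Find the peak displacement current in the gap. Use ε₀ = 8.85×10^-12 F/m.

1.25×10^-6 A

(dE/dt)_max = V₀ω/d = 2.736×10^7 V/(m·s); ω = 2πf = 1238 rad/s.
I_d,max = ε₀ A (dE/dt)_max = (8.85×10^-12)(5.178×10^-3)(2.736×10^7) = 1.25×10^-6 A.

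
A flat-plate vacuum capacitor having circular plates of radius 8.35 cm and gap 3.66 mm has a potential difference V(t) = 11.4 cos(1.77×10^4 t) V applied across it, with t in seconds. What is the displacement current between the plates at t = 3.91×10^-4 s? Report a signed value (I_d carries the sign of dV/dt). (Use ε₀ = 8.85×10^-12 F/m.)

-6.36×10^-6 A

dV/dt = (11.4)(1.77×10^4)·−sin(6.9207) = -1.201×10^5 V/s.
I_d = C dV/dt with C = ε₀A/d = (8.85×10^-12)(0.02190)/(3.66×10^-3) = 5.295×10^-11 F, so I_d = (5.295×10^-11)(-1.201×10^5) = -6.36×10^-6 A.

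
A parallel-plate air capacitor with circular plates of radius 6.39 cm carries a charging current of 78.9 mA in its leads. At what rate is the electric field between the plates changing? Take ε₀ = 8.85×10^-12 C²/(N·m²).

Charge continuity gives I_d = I = 0.0789 A between the plates.
Then dE/dt = I_d/(ε₀A) = 6.95×10^11 V/(m·s).

6.95×10^11 V/(m·s)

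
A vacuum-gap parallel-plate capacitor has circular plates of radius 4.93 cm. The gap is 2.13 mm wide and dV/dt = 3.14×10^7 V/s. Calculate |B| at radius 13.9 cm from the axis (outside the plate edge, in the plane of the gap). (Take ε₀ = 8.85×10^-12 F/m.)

1.43×10^-9 T

dE/dt = (dV/dt)/d = 1.474×10^10 V/(m·s); I_d = ε₀(πR²)(dE/dt) = (8.85×10^-12)(7.636×10^-3)(1.474×10^10) = 9.961×10^-4 A.
For r ≥ R the full I_d is enclosed: B = μ₀ I_d/(2πr) = (4π×10^-7)(9.961×10^-4)/(2π·0.139) = 1.43×10^-9 T.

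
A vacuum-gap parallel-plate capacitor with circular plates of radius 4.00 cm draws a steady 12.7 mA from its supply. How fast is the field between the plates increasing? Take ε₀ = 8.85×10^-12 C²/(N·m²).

By continuity, I_d in the gap equals the 12.7 mA flowing in the wire.
Inverting I_d = ε₀ A dE/dt gives dE/dt = 0.0127 / (8.85×10^-12 · 5.027×10^-3) = 2.85×10^11 V/(m·s).

2.85×10^11 V/(m·s)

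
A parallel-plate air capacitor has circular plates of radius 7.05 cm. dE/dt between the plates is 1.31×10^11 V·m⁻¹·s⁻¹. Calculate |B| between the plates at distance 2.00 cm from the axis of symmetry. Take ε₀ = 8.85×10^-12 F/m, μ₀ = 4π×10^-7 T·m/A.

Through the whole plate area (πR² = 0.01561 m²), I_d = ε₀ πR² dE/dt = 0.01810 A.
∮B·dl = μ₀ I_d,enc with I_d,enc = I_d r²/R² = 1.457×10^-3 A; so B = μ₀ I_d,enc/(2πr) = 1.46×10^-8 T.

1.46×10^-8 T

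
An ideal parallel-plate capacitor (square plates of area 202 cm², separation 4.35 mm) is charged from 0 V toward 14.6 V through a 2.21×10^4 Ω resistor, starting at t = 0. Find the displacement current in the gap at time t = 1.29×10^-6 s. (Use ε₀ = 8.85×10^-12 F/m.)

1.60×10^-4 A

C = ε₀A/d = (8.85×10^-12)(0.0202)/(4.35×10^-3) = 4.110×10^-11 F and τ = RC = 9.083×10^-7 s. I_d in the gap equals the RC charging current.
I_d(t) = (V₀/R) e^(−t/τ) = 6.606×10^-4 · e^(−1.420) = 1.60×10^-4 A.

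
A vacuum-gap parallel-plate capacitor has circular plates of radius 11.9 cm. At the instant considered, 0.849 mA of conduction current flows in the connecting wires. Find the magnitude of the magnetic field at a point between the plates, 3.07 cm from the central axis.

3.68×10^-10 T

No conduction current crosses the gap, so I_d there equals the 8.49×10^-4 A in the leads.
∮B·dl = μ₀ I_d,enc with I_d,enc = I_d r²/R² = 5.651×10^-5 A; so B = μ₀ I_d,enc/(2πr) = 3.68×10^-10 T.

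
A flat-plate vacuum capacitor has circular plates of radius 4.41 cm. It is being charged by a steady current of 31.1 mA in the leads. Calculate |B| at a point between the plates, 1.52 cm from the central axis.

4.86×10^-8 T

Between the plates the displacement current equals the wire current: I_d = 31.1 mA = 0.0311 A.
For r < R the Ampère–Maxwell law gives B(2πr) = μ₀ I_d (r²/R²), so B = μ₀ I_d r/(2πR²) = (4π×10^-7)(0.0311)(0.0152)/(2π·0.0441²) = 4.86×10^-8 T.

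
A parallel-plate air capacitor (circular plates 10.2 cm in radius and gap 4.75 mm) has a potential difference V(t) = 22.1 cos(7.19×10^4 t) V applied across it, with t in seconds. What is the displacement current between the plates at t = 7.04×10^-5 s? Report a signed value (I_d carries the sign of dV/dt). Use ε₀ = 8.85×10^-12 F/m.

dE/dt = (V₀ω/d)·−sin(ωt) with ωt = 5.06176 rad: (22.1)(7.19×10^4)(0.9396)/(4.75×10^-3) = 3.143×10^8 V/(m·s).
I_d = ε₀ A dE/dt = (8.85×10^-12)(0.03269)(3.143×10^8) = 9.09×10^-5 A.

9.09×10^-5 A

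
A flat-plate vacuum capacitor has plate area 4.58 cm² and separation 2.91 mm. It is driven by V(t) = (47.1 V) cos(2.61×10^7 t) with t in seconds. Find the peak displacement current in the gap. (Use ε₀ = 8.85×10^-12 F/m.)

1.71×10^-3 A

C = ε₀A/d = (8.85×10^-12)(4.58×10^-4)/(2.91×10^-3) = 1.393×10^-12 F; ω = 2.61×10^7 rad/s.
I_d = C dV/dt, so |I_d|_max = C V₀ ω = (1.393×10^-12)(47.1)(2.61×10^7) = 1.71×10^-3 A.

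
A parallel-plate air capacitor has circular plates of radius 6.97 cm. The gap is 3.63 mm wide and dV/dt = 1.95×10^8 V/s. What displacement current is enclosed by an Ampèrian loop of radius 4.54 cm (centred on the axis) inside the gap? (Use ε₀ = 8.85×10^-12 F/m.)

3.08×10^-3 A

With E = V/d, dE/dt = 5.372×10^10 V/(m·s) and πR² = 0.01526 m², giving I_d = ε₀ πR² dE/dt = 7.255×10^-3 A.
Through an area πr² the displacement current is I_d·(πr²/πR²) = I_d (r/R)² = 3.08×10^-3 A.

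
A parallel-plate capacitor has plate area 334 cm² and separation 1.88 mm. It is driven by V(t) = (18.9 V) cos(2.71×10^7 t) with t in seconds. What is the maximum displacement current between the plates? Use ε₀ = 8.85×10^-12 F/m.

(dE/dt)_max = V₀ω/d = 2.724×10^11 V/(m·s); ω = 2.71×10^7 rad/s.
I_d,max = ε₀ A (dE/dt)_max = (8.85×10^-12)(0.0334)(2.724×10^11) = 0.0805 A.

0.0805 A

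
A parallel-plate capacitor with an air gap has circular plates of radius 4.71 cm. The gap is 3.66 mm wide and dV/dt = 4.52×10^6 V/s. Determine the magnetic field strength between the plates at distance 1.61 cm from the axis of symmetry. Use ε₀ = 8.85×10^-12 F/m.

1.11×10^-10 T

I_d = C dV/dt with C = ε₀πR²/d = 1.685×10^-11 F, so I_d = (1.685×10^-11)(4.52×10^6) = 7.616×10^-5 A.
∮B·dl = μ₀ I_d,enc with I_d,enc = I_d r²/R² = 8.899×10^-6 A; so B = μ₀ I_d,enc/(2πr) = 1.11×10^-10 T.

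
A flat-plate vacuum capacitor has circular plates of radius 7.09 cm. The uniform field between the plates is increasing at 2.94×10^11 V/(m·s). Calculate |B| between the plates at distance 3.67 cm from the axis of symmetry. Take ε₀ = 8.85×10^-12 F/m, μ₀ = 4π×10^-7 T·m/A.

Through the whole plate area (πR² = 0.01579 m²), I_d = ε₀ πR² dE/dt = 0.04108 A.
An Ampèrian loop of radius r encloses a fraction (r/R)² of I_d. Then B·2πr = μ₀ I_d (r/R)², giving B = μ₀ I_d r/(2πR²) = 6.00×10^-8 T.

6.00×10^-8 T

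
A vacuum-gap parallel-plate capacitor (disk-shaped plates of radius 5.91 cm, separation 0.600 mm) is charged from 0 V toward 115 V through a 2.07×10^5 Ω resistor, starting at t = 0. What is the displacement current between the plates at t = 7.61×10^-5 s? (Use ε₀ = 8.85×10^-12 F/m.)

With C = ε₀A/d = (8.85×10^-12)(0.01097)/(6.00×10^-4) = 1.618×10^-10 F, the time constant is τ = RC = 3.349×10^-5 s, so t/τ = 2.272 and e^(−t/τ) = 0.1031.
I_d = I_cond = (V₀/R) e^(−t/τ) = (5.556×10^-4)(0.1031) = 5.73×10^-5 A.

5.73×10^-5 A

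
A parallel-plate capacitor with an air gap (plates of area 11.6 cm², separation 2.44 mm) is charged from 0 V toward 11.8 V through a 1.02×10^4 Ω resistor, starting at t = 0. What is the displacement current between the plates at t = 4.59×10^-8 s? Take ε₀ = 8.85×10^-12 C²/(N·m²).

3.97×10^-4 A

C = ε₀A/d = (8.85×10^-12)(1.16×10^-3)/(2.44×10^-3) = 4.207×10^-12 F, so τ = RC = 4.291×10^-8 s.
The conduction current is I(t) = (V₀/R) e^(−t/τ), and the displacement current between the plates equals it.
t/τ = 1.070; I_d = (11.8/1.02×10^4) · e^(−1.070) = (1.157×10^-3)(0.3430) = 3.97×10^-4 A.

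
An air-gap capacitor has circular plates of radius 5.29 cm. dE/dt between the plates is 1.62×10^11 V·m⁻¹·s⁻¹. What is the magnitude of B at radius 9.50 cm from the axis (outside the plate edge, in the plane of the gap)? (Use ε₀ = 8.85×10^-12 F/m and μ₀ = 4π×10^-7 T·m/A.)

2.65×10^-8 T

Total displacement current: I_d = ε₀(πR²)(dE/dt) = (8.85×10^-12)(8.791×10^-3)(1.62×10^11) = 0.01260 A.
With r > R the enclosed displacement current is the full I_d; B = μ₀ I_d / (2πr) = 2.65×10^-8 T.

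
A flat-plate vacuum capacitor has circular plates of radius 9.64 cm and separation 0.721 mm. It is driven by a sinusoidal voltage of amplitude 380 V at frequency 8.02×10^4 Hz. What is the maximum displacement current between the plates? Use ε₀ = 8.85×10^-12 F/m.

C = ε₀A/d = (8.85×10^-12)(0.02919)/(7.21×10^-4) = 3.583×10^-10 F; ω = 2πf = 5.039×10^5 rad/s.
I_d = C dV/dt, so |I_d|_max = C V₀ ω = (3.583×10^-10)(380)(5.039×10^5) = 0.0686 A.

0.0686 A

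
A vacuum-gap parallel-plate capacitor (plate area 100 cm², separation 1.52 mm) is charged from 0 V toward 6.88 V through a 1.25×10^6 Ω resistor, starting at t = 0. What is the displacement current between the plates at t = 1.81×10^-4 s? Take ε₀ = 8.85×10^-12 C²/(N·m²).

4.58×10^-7 A

C = ε₀A/d = (8.85×10^-12)(0.0100)/(1.52×10^-3) = 5.822×10^-11 F, so τ = RC = 7.277×10^-5 s.
The conduction current is I(t) = (V₀/R) e^(−t/τ), and the displacement current between the plates equals it.
t/τ = 2.487; I_d = (6.88/1.25×10^6) · e^(−2.487) = (5.504×10^-6)(0.08316) = 4.58×10^-7 A.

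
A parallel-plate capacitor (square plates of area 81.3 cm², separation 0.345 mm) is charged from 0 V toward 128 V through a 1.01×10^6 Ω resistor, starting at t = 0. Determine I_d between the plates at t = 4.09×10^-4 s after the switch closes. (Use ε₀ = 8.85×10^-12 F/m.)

1.82×10^-5 A

C = ε₀A/d = (8.85×10^-12)(8.13×10^-3)/(3.45×10^-4) = 2.086×10^-10 F and τ = RC = 2.107×10^-4 s. I_d in the gap equals the RC charging current.
I_d(t) = (V₀/R) e^(−t/τ) = 1.267×10^-4 · e^(−1.941) = 1.82×10^-5 A.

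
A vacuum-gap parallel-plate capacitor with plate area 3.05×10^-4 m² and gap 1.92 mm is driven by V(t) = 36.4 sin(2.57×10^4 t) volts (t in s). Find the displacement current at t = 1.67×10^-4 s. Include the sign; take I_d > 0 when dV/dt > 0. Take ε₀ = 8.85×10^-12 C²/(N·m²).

-5.37×10^-7 A

dE/dt = (V₀ω/d)·cos(ωt) with ωt = 4.2919 rad: (36.4)(2.57×10^4)(-0.4082)/(1.92×10^-3) = -1.989×10^8 V/(m·s).
I_d = ε₀ A dE/dt = (8.85×10^-12)(3.05×10^-4)(-1.989×10^8) = -5.37×10^-7 A.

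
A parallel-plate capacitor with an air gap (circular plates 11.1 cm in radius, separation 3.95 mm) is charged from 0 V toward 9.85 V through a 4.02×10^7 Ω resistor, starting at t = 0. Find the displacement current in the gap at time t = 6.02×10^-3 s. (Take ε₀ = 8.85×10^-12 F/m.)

C = ε₀A/d = (8.85×10^-12)(0.03871)/(3.95×10^-3) = 8.673×10^-11 F, so τ = RC = 3.487×10^-3 s.
The conduction current is I(t) = (V₀/R) e^(−t/τ), and the displacement current between the plates equals it.
t/τ = 1.726; I_d = (9.85/4.02×10^7) · e^(−1.726) = (2.450×10^-7)(0.1780) = 4.36×10^-8 A.

4.36×10^-8 A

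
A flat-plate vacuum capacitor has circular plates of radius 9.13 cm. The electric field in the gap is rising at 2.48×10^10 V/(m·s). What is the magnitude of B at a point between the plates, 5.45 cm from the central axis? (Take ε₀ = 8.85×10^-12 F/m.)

7.52×10^-9 T

Through the whole plate area (πR² = 0.02619 m²), I_d = ε₀ πR² dE/dt = 5.748×10^-3 A.
∮B·dl = μ₀ I_d,enc with I_d,enc = I_d r²/R² = 2.048×10^-3 A; so B = μ₀ I_d,enc/(2πr) = 7.52×10^-9 T.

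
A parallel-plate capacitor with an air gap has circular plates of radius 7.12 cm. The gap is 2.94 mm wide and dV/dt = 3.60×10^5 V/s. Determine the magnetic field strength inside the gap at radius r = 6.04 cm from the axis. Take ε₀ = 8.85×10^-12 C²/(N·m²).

With E = V/d, dE/dt = 1.224×10^8 V/(m·s) and πR² = 0.01593 m², giving I_d = ε₀ πR² dE/dt = 1.726×10^-5 A.
For r < R the Ampère–Maxwell law gives B(2πr) = μ₀ I_d (r²/R²), so B = μ₀ I_d r/(2πR²) = (4π×10^-7)(1.726×10^-5)(0.0604)/(2π·0.0712²) = 4.11×10^-11 T.

4.11×10^-11 T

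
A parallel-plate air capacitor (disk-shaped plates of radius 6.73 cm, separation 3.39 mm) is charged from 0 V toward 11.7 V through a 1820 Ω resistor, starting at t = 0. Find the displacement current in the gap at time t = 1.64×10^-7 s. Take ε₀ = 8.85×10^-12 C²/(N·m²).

C = ε₀A/d = (8.85×10^-12)(0.01423)/(3.39×10^-3) = 3.715×10^-11 F, so τ = RC = 6.761×10^-8 s.
The conduction current is I(t) = (V₀/R) e^(−t/τ), and the displacement current between the plates equals it.
t/τ = 2.426; I_d = (11.7/1820) · e^(−2.426) = (6.429×10^-3)(0.08839) = 5.68×10^-4 A.

5.68×10^-4 A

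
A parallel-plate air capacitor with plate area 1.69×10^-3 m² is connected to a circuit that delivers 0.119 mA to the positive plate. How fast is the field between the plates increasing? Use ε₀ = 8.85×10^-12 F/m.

Charge continuity gives I_d = I = 1.19×10^-4 A between the plates.
Inverting I_d = ε₀ A dE/dt gives dE/dt = 1.19×10^-4 / (8.85×10^-12 · 1.69×10^-3) = 7.96×10^9 V/(m·s).

7.96×10^9 V/(m·s)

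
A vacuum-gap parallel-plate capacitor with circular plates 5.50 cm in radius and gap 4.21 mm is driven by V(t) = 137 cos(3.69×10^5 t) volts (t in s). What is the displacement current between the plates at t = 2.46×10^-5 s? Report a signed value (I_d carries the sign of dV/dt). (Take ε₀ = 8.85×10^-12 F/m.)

dV/dt = (137)(3.69×10^5)·−sin(9.0774) = -1.721×10^7 V/s.
I_d = C dV/dt with C = ε₀A/d = (8.85×10^-12)(9.503×10^-3)/(4.21×10^-3) = 1.998×10^-11 F, so I_d = (1.998×10^-11)(-1.721×10^7) = -3.44×10^-4 A.

-3.44×10^-4 A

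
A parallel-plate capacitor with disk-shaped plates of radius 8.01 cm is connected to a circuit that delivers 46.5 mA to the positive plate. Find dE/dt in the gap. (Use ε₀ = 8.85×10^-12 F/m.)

By continuity, I_d in the gap equals the 46.5 mA flowing in the wire.
Inverting I_d = ε₀ A dE/dt gives dE/dt = 0.0465 / (8.85×10^-12 · 0.02016) = 2.61×10^11 V/(m·s).

2.61×10^11 V/(m·s)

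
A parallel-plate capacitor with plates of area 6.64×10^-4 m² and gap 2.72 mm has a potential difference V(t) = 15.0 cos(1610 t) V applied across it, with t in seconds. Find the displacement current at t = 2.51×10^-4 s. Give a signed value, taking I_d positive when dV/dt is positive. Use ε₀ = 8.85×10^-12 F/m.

C = ε₀A/d = (8.85×10^-12)(6.64×10^-4)/(2.72×10^-3) = 2.160×10^-12 F. dV/dt = V₀ω·−sin(ωt); at ωt = 0.40411 rad this factor is -0.3932.
I_d = C dV/dt = (2.160×10^-12)(15.0)(1610)(-0.3932) = -2.05×10^-8 A.

-2.05×10^-8 A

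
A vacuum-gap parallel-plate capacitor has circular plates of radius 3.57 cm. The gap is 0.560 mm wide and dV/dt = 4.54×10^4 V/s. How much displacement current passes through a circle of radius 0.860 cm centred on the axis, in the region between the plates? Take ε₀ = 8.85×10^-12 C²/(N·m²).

With E = V/d, dE/dt = 8.107×10^7 V/(m·s) and πR² = 4.004×10^-3 m², giving I_d = ε₀ πR² dE/dt = 2.873×10^-6 A.
The field is uniform, so I_d,enc = I_d (r/R)² = (2.873×10^-6)(0.860/3.57)² = 1.67×10^-7 A.

1.67×10^-7 A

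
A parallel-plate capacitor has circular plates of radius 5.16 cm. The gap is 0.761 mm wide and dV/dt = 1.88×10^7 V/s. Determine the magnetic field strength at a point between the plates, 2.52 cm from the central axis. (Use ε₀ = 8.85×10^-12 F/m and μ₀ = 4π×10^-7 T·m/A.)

With E = V/d, dE/dt = 2.470×10^10 V/(m·s) and πR² = 8.365×10^-3 m², giving I_d = ε₀ πR² dE/dt = 1.829×10^-3 A.
∮B·dl = μ₀ I_d,enc with I_d,enc = I_d r²/R² = 4.362×10^-4 A; so B = μ₀ I_d,enc/(2πr) = 3.46×10^-9 T.

3.46×10^-9 T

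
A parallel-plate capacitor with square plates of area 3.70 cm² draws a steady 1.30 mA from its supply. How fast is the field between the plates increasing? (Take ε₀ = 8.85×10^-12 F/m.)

3.97×10^11 V/(m·s)

By continuity, I_d in the gap equals the 1.30 mA flowing in the wire.
Then dE/dt = I_d/(ε₀A) = 3.97×10^11 V/(m·s).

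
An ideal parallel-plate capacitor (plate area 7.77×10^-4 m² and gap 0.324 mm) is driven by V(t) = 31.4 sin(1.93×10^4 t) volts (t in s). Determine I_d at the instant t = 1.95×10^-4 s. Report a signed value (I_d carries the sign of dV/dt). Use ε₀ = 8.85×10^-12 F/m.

-1.05×10^-5 A

dE/dt = (V₀ω/d)·cos(ωt) with ωt = 3.7635 rad: (31.4)(1.93×10^4)(-0.8128)/(3.24×10^-4) = -1.520×10^9 V/(m·s).
I_d = ε₀ A dE/dt = (8.85×10^-12)(7.77×10^-4)(-1.520×10^9) = -1.05×10^-5 A.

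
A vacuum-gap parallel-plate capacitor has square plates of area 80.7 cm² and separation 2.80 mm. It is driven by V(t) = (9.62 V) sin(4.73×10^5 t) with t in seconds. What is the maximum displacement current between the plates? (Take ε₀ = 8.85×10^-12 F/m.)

1.16×10^-4 A

(dE/dt)_max = V₀ω/d = 1.625×10^9 V/(m·s); ω = 4.73×10^5 rad/s.
I_d,max = ε₀ A (dE/dt)_max = (8.85×10^-12)(8.07×10^-3)(1.625×10^9) = 1.16×10^-4 A.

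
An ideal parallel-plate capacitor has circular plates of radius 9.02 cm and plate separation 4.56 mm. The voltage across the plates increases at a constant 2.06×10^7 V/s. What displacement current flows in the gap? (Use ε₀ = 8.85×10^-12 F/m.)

The displacement current equals the charging current C dV/dt. With C = ε₀A/d = (8.85×10^-12)(0.02556)/(4.56×10^-3) = 4.961×10^-11 F, I_d = (4.961×10^-11)(2.06×10^7) = 1.02×10^-3 A.

1.02×10^-3 A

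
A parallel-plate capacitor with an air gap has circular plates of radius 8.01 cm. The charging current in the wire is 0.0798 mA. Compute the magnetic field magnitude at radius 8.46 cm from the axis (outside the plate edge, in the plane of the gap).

1.89×10^-10 T

By continuity the displacement current in the gap matches the conduction current: I_d = 7.98×10^-5 A.
With r > R the enclosed displacement current is the full I_d; B = μ₀ I_d / (2πr) = 1.89×10^-10 T.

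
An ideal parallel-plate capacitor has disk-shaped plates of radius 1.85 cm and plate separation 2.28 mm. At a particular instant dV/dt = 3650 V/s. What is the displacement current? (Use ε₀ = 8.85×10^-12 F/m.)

The displacement current equals the charging current C dV/dt. With C = ε₀A/d = (8.85×10^-12)(1.075×10^-3)/(2.28×10^-3) = 4.173×10^-12 F, I_d = (4.173×10^-12)(3650) = 1.52×10^-8 A.

1.52×10^-8 A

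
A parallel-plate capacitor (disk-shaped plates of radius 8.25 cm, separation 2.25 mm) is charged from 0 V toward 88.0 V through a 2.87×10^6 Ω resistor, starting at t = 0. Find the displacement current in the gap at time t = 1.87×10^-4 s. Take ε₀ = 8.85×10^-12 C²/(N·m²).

1.41×10^-5 A

C = ε₀A/d = (8.85×10^-12)(0.02138)/(2.25×10^-3) = 8.409×10^-11 F, so τ = RC = 2.413×10^-4 s.
The conduction current is I(t) = (V₀/R) e^(−t/τ), and the displacement current between the plates equals it.
t/τ = 0.7750; I_d = (88.0/2.87×10^6) · e^(−0.7750) = (3.066×10^-5)(0.4607) = 1.41×10^-5 A.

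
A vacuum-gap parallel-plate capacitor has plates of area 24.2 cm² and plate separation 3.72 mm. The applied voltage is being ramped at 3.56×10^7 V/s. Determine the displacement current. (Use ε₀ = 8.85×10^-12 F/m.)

2.05×10^-4 A

The field between the plates is E = V/d, so dE/dt = (3.56×10^7)/(3.72×10^-3 m) = 9.570×10^9 V/(m·s).
I_d = ε₀ A (dE/dt) = (8.85×10^-12)(2.42×10^-3)(9.570×10^9) = 2.05×10^-4 A.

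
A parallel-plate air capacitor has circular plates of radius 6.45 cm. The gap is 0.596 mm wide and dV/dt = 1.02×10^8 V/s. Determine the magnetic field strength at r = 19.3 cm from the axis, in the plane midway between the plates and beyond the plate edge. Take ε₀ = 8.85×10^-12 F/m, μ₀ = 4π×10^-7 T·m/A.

2.05×10^-8 T

dE/dt = (dV/dt)/d = 1.711×10^11 V/(m·s); I_d = ε₀(πR²)(dE/dt) = (8.85×10^-12)(0.01307)(1.711×10^11) = 0.01979 A.
Outside the plates the loop encloses all of I_d, so B·2πr = μ₀ I_d and B = 2.05×10^-8 T.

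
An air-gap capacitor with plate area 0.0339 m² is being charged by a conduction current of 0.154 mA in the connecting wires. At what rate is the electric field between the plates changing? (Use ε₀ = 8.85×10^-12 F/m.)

By continuity, I_d in the gap equals the 0.154 mA flowing in the wire.
Then dE/dt = I_d/(ε₀A) = 5.13×10^8 V/(m·s).

5.13×10^8 V/(m·s)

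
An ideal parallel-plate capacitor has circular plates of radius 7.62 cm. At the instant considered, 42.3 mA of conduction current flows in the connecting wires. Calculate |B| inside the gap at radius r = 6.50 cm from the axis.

9.47×10^-8 T

Between the plates the displacement current equals the wire current: I_d = 42.3 mA = 0.0423 A.
An Ampèrian loop of radius r encloses a fraction (r/R)² of I_d. Then B·2πr = μ₀ I_d (r/R)², giving B = μ₀ I_d r/(2πR²) = 9.47×10^-8 T.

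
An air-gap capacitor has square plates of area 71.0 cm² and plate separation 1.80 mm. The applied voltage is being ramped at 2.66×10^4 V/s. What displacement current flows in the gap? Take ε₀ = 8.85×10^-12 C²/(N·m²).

The displacement current equals the charging current C dV/dt. With C = ε₀A/d = (8.85×10^-12)(7.10×10^-3)/(1.80×10^-3) = 3.491×10^-11 F, I_d = (3.491×10^-11)(2.66×10^4) = 9.29×10^-7 A.

9.29×10^-7 A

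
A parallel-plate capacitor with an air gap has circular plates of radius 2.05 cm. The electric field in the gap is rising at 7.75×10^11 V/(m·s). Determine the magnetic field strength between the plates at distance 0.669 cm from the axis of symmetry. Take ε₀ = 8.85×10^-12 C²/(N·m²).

2.88×10^-8 T

I_d = ε₀ dΦ_E/dt = ε₀ πR² (dE/dt) = (8.85×10^-12)(1.320×10^-3)(7.75×10^11) = 9.054×10^-3 A through the full plate area.
∮B·dl = μ₀ I_d,enc with I_d,enc = I_d r²/R² = 9.642×10^-4 A; so B = μ₀ I_d,enc/(2πr) = 2.88×10^-8 T.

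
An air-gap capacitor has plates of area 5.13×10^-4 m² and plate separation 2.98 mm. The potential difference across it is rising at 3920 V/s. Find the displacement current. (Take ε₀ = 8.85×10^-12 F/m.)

5.97×10^-9 A

The field between the plates is E = V/d, so dE/dt = (3920)/(2.98×10^-3 m) = 1.315×10^6 V/(m·s).
I_d = ε₀ A (dE/dt) = (8.85×10^-12)(5.13×10^-4)(1.315×10^6) = 5.97×10^-9 A.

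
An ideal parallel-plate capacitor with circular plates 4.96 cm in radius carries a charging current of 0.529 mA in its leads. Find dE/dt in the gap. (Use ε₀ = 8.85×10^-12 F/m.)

7.73×10^9 V/(m·s)

Charge continuity gives I_d = I = 5.29×10^-4 A between the plates.
Inverting I_d = ε₀ A dE/dt gives dE/dt = 5.29×10^-4 / (8.85×10^-12 · 7.729×10^-3) = 7.73×10^9 V/(m·s).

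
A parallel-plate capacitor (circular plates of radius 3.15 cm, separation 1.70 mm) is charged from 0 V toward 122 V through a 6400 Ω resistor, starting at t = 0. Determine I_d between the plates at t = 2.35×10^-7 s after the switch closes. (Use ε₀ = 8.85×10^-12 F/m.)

1.98×10^-3 A

C = ε₀A/d = (8.85×10^-12)(3.117×10^-3)/(1.70×10^-3) = 1.623×10^-11 F, so τ = RC = 1.039×10^-7 s.
The conduction current is I(t) = (V₀/R) e^(−t/τ), and the displacement current between the plates equals it.
t/τ = 2.262; I_d = (122/6400) · e^(−2.262) = (0.01906)(0.1041) = 1.98×10^-3 A.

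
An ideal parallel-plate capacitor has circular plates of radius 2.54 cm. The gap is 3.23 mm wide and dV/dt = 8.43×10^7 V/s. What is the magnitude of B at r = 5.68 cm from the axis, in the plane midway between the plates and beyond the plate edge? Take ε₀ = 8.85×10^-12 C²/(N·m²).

1.65×10^-9 T

I_d = C dV/dt with C = ε₀πR²/d = 5.554×10^-12 F, so I_d = (5.554×10^-12)(8.43×10^7) = 4.682×10^-4 A.
With r > R the enclosed displacement current is the full I_d; B = μ₀ I_d / (2πr) = 1.65×10^-9 T.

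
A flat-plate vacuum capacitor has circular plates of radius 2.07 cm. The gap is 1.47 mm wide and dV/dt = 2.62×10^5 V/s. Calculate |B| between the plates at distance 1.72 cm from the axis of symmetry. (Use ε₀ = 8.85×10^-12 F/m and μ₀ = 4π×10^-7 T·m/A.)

1.70×10^-11 T

With E = V/d, dE/dt = 1.782×10^8 V/(m·s) and πR² = 1.346×10^-3 m², giving I_d = ε₀ πR² dE/dt = 2.123×10^-6 A.
An Ampèrian loop of radius r encloses a fraction (r/R)² of I_d. Then B·2πr = μ₀ I_d (r/R)², giving B = μ₀ I_d r/(2πR²) = 1.70×10^-11 T.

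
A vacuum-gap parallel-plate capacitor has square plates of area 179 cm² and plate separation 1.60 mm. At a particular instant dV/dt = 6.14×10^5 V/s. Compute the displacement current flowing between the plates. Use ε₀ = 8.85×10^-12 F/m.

The field between the plates is E = V/d, so dE/dt = (6.14×10^5)/(1.60×10^-3 m) = 3.838×10^8 V/(m·s).
I_d = ε₀ A (dE/dt) = (8.85×10^-12)(0.0179)(3.838×10^8) = 6.08×10^-5 A.

6.08×10^-5 A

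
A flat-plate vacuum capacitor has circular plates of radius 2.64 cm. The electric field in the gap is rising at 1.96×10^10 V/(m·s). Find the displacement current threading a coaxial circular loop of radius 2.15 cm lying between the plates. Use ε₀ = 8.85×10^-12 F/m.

2.52×10^-4 A

I_d = ε₀ dΦ_E/dt = ε₀ πR² (dE/dt) = (8.85×10^-12)(2.190×10^-3)(1.96×10^10) = 3.799×10^-4 A through the full plate area.
The field is uniform, so I_d,enc = I_d (r/R)² = (3.799×10^-4)(2.15/2.64)² = 2.52×10^-4 A.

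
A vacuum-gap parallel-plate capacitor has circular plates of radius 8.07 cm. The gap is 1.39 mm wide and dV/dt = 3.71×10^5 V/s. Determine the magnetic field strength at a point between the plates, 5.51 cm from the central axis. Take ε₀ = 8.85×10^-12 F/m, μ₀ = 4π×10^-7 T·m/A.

8.18×10^-11 T

With E = V/d, dE/dt = 2.669×10^8 V/(m·s) and πR² = 0.02046 m², giving I_d = ε₀ πR² dE/dt = 4.833×10^-5 A.
∮B·dl = μ₀ I_d,enc with I_d,enc = I_d r²/R² = 2.253×10^-5 A; so B = μ₀ I_d,enc/(2πr) = 8.18×10^-11 T.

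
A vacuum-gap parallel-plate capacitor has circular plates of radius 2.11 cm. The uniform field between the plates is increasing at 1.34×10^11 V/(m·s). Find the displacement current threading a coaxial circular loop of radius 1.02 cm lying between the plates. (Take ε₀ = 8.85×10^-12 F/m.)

Through the whole plate area (πR² = 1.399×10^-3 m²), I_d = ε₀ πR² dE/dt = 1.659×10^-3 A.
The field is uniform, so I_d,enc = I_d (r/R)² = (1.659×10^-3)(1.02/2.11)² = 3.88×10^-4 A.

3.88×10^-4 A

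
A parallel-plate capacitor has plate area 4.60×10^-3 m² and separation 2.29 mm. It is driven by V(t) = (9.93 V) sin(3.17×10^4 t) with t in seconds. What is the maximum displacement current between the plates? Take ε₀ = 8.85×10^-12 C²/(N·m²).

C = ε₀A/d = (8.85×10^-12)(4.60×10^-3)/(2.29×10^-3) = 1.778×10^-11 F; ω = 3.17×10^4 rad/s.
I_d = C dV/dt, so |I_d|_max = C V₀ ω = (1.778×10^-11)(9.93)(3.17×10^4) = 5.60×10^-6 A.

5.60×10^-6 A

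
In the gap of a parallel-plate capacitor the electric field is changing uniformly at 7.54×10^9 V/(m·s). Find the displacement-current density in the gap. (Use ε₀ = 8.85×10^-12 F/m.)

0.0667 A/m²

J_d = ε₀ dE/dt = (8.85×10^-12)(7.54×10^9) = 0.0667 A/m².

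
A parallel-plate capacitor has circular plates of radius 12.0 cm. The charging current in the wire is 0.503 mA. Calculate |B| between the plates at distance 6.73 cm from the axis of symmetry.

4.70×10^-10 T

By continuity the displacement current in the gap matches the conduction current: I_d = 5.03×10^-4 A.
∮B·dl = μ₀ I_d,enc with I_d,enc = I_d r²/R² = 1.582×10^-4 A; so B = μ₀ I_d,enc/(2πr) = 4.70×10^-10 T.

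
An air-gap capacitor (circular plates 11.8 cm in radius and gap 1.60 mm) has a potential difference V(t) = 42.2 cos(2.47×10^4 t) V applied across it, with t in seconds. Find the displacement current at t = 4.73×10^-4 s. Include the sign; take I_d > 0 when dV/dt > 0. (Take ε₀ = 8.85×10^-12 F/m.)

1.95×10^-4 A

dE/dt = (V₀ω/d)·−sin(ωt) with ωt = 11.6831 rad: (42.2)(2.47×10^4)(0.7728)/(1.60×10^-3) = 5.035×10^8 V/(m·s).
I_d = ε₀ A dE/dt = (8.85×10^-12)(0.04374)(5.035×10^8) = 1.95×10^-4 A.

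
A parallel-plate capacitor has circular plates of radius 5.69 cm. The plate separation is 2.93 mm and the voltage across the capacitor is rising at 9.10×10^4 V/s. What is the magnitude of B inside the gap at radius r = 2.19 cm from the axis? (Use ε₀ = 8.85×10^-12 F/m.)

With E = V/d, dE/dt = 3.106×10^7 V/(m·s) and πR² = 0.01017 m², giving I_d = ε₀ πR² dE/dt = 2.796×10^-6 A.
An Ampèrian loop of radius r encloses a fraction (r/R)² of I_d. Then B·2πr = μ₀ I_d (r/R)², giving B = μ₀ I_d r/(2πR²) = 3.78×10^-12 T.

3.78×10^-12 T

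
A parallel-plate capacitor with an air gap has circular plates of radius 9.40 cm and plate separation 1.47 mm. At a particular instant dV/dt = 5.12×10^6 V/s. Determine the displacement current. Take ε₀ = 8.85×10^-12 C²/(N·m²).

C = ε₀A/d = (8.85×10^-12)(0.02776)/(1.47×10^-3) = 1.671×10^-10 F.
I_d = C dV/dt = (1.671×10^-10)(5.12×10^6) = 8.56×10^-4 A.

8.56×10^-4 A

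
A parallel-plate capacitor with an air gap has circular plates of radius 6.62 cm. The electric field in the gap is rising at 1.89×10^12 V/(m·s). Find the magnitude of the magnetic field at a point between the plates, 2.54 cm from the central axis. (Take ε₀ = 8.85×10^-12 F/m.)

Total displacement current: I_d = ε₀(πR²)(dE/dt) = (8.85×10^-12)(0.01377)(1.89×10^12) = 0.2303 A.
For r < R the Ampère–Maxwell law gives B(2πr) = μ₀ I_d (r²/R²), so B = μ₀ I_d r/(2πR²) = (4π×10^-7)(0.2303)(0.0254)/(2π·0.0662²) = 2.67×10^-7 T.

2.67×10^-7 T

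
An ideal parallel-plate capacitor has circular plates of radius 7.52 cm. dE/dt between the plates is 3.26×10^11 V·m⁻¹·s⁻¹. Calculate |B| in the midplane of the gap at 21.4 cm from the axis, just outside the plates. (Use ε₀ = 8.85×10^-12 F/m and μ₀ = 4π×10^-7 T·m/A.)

4.79×10^-8 T

I_d = ε₀ dΦ_E/dt = ε₀ πR² (dE/dt) = (8.85×10^-12)(0.01777)(3.26×10^11) = 0.05127 A through the full plate area.
With r > R the enclosed displacement current is the full I_d; B = μ₀ I_d / (2πr) = 4.79×10^-8 T.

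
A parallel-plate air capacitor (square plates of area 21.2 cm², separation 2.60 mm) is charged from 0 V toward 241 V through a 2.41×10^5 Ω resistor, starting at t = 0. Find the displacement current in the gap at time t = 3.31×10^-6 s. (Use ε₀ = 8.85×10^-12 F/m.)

1.49×10^-4 A

C = ε₀A/d = (8.85×10^-12)(2.12×10^-3)/(2.60×10^-3) = 7.216×10^-12 F, so τ = RC = 1.739×10^-6 s.
The conduction current is I(t) = (V₀/R) e^(−t/τ), and the displacement current between the plates equals it.
t/τ = 1.903; I_d = (241/2.41×10^5) · e^(−1.903) = (1.000×10^-3)(0.1491) = 1.49×10^-4 A.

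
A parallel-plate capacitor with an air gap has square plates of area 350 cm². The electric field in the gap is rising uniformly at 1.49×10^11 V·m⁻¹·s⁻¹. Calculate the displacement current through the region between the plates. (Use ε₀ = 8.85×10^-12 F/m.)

0.0462 A

I_d = ε₀ A (dE/dt) = (8.85×10^-12)(0.0350 m²)(1.49×10^11) = 0.0462 A.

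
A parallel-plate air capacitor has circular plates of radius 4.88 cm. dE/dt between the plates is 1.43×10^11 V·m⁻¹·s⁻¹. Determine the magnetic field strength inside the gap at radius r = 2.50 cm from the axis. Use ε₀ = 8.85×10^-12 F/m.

Total displacement current: I_d = ε₀(πR²)(dE/dt) = (8.85×10^-12)(7.482×10^-3)(1.43×10^11) = 9.469×10^-3 A.
∮B·dl = μ₀ I_d,enc with I_d,enc = I_d r²/R² = 2.485×10^-3 A; so B = μ₀ I_d,enc/(2πr) = 1.99×10^-8 T.

1.99×10^-8 T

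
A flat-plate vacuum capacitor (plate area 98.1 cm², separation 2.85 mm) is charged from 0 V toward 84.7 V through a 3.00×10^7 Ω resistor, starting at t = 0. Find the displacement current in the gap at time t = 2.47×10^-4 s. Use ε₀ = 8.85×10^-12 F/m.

2.15×10^-6 A

C = ε₀A/d = (8.85×10^-12)(9.81×10^-3)/(2.85×10^-3) = 3.046×10^-11 F and τ = RC = 9.138×10^-4 s. I_d in the gap equals the RC charging current.
I_d(t) = (V₀/R) e^(−t/τ) = 2.823×10^-6 · e^(−0.2703) = 2.15×10^-6 A.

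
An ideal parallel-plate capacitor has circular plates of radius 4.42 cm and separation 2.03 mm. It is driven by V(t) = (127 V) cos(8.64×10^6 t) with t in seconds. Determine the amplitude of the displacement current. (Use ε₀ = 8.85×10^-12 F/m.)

The displacement current equals the conduction current C dV/dt, which peaks at C V₀ ω.
With C = ε₀A/d = (8.85×10^-12)(6.138×10^-3)/(2.03×10^-3) = 2.676×10^-11 F and ω = 8.64×10^6 rad/s, I_d,max = (2.676×10^-11)(127)(8.64×10^6) = 0.0294 A.

0.0294 A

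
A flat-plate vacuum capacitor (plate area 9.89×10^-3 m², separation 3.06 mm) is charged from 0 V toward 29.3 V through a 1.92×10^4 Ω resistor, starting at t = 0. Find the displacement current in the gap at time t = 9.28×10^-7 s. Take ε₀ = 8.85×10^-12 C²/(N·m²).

With C = ε₀A/d = (8.85×10^-12)(9.89×10^-3)/(3.06×10^-3) = 2.860×10^-11 F, the time constant is τ = RC = 5.491×10^-7 s, so t/τ = 1.690 and e^(−t/τ) = 0.1845.
I_d = I_cond = (V₀/R) e^(−t/τ) = (1.526×10^-3)(0.1845) = 2.82×10^-4 A.

2.82×10^-4 A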